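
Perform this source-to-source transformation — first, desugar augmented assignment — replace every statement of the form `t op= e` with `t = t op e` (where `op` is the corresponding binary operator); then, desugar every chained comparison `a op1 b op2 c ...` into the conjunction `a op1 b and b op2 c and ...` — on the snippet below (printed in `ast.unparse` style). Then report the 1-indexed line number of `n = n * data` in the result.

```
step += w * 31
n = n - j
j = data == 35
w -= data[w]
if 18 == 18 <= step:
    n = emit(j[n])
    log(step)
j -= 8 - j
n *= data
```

Transformed code:
step = step + w * 31
n = n - j
j = data == 35
w = w - data[w]
if 18 == 18 and 18 <= step:
    n = emit(j[n])
    log(step)
j = j - (8 - j)
n = n * data

9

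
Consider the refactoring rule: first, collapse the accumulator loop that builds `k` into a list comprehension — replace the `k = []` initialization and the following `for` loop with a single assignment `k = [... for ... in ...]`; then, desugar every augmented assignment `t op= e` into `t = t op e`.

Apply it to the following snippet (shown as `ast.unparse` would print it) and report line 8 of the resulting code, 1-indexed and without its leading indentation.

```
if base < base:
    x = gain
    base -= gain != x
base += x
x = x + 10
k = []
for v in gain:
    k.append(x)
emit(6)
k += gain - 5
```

Transformed code:
if base < base:
    x = gain
    base = base - (gain != x)
base = base + x
x = x + 10
k = [x for v in gain]
emit(6)
k = k + (gain - 5)

k = k + (gain - 5)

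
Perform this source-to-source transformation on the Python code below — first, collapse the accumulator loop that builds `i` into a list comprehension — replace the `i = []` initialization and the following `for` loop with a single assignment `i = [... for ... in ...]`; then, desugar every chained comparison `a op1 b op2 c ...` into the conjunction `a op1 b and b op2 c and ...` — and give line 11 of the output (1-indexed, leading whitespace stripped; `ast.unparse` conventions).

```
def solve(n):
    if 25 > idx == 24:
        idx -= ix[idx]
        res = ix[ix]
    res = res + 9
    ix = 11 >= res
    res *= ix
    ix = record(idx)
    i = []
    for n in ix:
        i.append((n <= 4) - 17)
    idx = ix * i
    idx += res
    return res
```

Transformed code:
def solve(n):
    if 25 > idx and idx == 24:
        idx -= ix[idx]
        res = ix[ix]
    res = res + 9
    ix = 11 >= res
    res *= ix
    ix = record(idx)
    i = [(n <= 4) - 17 for n in ix]
    idx = ix * i
    idx += res
    return res

idx += res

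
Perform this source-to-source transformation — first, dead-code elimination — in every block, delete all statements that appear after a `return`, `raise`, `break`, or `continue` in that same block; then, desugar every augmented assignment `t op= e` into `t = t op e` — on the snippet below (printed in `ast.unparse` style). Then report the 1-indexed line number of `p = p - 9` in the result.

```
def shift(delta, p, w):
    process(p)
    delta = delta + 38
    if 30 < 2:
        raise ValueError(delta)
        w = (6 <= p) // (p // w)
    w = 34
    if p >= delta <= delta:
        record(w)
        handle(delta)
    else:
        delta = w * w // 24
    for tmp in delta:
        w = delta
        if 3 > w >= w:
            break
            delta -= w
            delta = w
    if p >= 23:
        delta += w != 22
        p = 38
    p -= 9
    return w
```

Transformed code:
def shift(delta, p, w):
    process(p)
    delta = delta + 38
    if 30 < 2:
        raise ValueError(delta)
    w = 34
    if p >= delta <= delta:
        record(w)
        handle(delta)
    else:
        delta = w * w // 24
    for tmp in delta:
        w = delta
        if 3 > w >= w:
            break
    if p >= 23:
        delta = delta + (w != 22)
        p = 38
    p = p - 9
    return w

19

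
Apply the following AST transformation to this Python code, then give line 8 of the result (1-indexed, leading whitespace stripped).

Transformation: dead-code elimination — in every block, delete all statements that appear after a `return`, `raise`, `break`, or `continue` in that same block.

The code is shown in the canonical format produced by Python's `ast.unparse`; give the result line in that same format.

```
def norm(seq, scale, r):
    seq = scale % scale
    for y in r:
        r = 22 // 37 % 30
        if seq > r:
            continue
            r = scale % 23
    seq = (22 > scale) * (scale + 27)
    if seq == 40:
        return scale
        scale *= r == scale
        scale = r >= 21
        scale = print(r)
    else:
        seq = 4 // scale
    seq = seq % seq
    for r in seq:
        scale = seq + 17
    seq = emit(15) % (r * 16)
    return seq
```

if seq == 40:

Transformed code:
def norm(seq, scale, r):
    seq = scale % scale
    for y in r:
        r = 22 // 37 % 30
        if seq > r:
            continue
    seq = (22 > scale) * (scale + 27)
    if seq == 40:
        return scale
    else:
        seq = 4 // scale
    seq = seq % seq
    for r in seq:
        scale = seq + 17
    seq = emit(15) % (r * 16)
    return seq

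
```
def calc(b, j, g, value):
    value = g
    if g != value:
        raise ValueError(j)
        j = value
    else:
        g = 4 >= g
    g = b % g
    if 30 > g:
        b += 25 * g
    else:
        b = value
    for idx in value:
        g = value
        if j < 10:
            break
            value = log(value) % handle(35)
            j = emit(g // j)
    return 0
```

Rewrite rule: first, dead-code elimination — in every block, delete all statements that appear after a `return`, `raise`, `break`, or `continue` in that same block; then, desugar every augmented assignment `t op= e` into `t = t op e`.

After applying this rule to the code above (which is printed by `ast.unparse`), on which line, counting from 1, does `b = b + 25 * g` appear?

9

Transformed code:
def calc(b, j, g, value):
    value = g
    if g != value:
        raise ValueError(j)
    else:
        g = 4 >= g
    g = b % g
    if 30 > g:
        b = b + 25 * g
    else:
        b = value
    for idx in value:
        g = value
        if j < 10:
            break
    return 0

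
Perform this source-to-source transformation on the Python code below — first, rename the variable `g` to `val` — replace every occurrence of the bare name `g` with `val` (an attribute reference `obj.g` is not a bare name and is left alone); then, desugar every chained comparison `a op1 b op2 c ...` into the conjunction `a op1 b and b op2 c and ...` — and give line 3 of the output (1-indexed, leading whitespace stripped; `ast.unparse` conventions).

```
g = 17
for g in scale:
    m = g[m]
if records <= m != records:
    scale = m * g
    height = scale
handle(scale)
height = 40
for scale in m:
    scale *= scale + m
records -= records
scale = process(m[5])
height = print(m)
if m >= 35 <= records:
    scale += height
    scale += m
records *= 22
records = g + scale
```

m = val[m]

Transformed code:
val = 17
for val in scale:
    m = val[m]
if records <= m and m != records:
    scale = m * val
    height = scale
handle(scale)
height = 40
for scale in m:
    scale *= scale + m
records -= records
scale = process(m[5])
height = print(m)
if m >= 35 and 35 <= records:
    scale += height
    scale += m
records *= 22
records = val + scale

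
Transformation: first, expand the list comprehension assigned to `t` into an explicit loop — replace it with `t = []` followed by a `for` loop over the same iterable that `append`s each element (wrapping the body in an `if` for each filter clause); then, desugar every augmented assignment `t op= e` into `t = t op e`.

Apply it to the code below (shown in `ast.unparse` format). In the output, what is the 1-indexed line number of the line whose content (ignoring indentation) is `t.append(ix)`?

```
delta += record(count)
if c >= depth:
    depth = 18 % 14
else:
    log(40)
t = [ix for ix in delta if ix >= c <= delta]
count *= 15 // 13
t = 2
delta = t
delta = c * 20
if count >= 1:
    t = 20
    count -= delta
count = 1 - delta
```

Transformed code:
delta = delta + record(count)
if c >= depth:
    depth = 18 % 14
else:
    log(40)
t = []
for ix in delta:
    if ix >= c <= delta:
        t.append(ix)
count = count * (15 // 13)
t = 2
delta = t
delta = c * 20
if count >= 1:
    t = 20
    count = count - delta
count = 1 - delta

9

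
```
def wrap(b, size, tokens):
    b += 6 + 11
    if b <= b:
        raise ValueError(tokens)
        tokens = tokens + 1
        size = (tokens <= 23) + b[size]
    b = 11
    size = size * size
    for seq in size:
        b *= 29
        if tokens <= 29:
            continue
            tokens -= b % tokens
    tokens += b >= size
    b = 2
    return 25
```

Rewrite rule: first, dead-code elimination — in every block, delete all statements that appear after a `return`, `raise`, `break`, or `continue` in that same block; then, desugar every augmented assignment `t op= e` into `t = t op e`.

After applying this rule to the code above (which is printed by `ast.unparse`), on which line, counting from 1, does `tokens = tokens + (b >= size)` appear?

Transformed code:
def wrap(b, size, tokens):
    b = b + (6 + 11)
    if b <= b:
        raise ValueError(tokens)
    b = 11
    size = size * size
    for seq in size:
        b = b * 29
        if tokens <= 29:
            continue
    tokens = tokens + (b >= size)
    b = 2
    return 25

11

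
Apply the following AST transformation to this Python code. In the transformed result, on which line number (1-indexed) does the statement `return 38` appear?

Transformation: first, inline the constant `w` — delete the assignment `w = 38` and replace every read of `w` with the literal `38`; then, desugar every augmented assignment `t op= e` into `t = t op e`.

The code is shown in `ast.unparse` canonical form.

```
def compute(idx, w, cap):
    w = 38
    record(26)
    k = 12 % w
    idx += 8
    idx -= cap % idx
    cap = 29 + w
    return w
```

7

Transformed code:
def compute(idx, w, cap):
    record(26)
    k = 12 % 38
    idx = idx + 8
    idx = idx - cap % idx
    cap = 29 + 38
    return 38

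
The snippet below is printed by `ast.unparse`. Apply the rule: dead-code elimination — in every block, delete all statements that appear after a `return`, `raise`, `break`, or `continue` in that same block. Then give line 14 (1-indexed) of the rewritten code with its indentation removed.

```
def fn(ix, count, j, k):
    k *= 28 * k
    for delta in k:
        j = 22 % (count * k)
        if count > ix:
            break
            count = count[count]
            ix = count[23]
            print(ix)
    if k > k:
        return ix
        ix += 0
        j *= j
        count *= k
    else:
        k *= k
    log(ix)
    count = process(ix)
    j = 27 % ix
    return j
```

return j

Transformed code:
def fn(ix, count, j, k):
    k *= 28 * k
    for delta in k:
        j = 22 % (count * k)
        if count > ix:
            break
    if k > k:
        return ix
    else:
        k *= k
    log(ix)
    count = process(ix)
    j = 27 % ix
    return j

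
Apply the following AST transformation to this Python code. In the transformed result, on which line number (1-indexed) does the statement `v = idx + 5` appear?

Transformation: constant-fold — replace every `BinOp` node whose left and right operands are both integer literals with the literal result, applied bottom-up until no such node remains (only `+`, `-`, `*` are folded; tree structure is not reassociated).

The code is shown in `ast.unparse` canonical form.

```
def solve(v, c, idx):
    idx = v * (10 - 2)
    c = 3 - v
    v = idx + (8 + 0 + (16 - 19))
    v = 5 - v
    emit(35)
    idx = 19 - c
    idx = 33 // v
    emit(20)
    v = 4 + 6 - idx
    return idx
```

Transformed code:
def solve(v, c, idx):
    idx = v * 8
    c = 3 - v
    v = idx + 5
    v = 5 - v
    emit(35)
    idx = 19 - c
    idx = 33 // v
    emit(20)
    v = 10 - idx
    return idx

4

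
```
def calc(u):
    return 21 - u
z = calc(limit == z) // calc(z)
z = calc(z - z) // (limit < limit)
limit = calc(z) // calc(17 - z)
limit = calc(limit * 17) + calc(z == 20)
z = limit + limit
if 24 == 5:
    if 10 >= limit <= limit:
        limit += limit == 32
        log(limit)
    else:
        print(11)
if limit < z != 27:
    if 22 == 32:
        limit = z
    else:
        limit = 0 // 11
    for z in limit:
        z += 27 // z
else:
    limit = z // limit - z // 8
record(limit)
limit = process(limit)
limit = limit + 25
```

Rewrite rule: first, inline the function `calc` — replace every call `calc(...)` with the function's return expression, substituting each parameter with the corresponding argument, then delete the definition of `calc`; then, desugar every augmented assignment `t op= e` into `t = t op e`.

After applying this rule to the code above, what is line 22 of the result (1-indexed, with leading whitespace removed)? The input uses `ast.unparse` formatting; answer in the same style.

limit = process(limit)

Transformed code:
z = (21 - (limit == z)) // (21 - z)
z = (21 - (z - z)) // (limit < limit)
limit = (21 - z) // (21 - (17 - z))
limit = 21 - limit * 17 + (21 - (z == 20))
z = limit + limit
if 24 == 5:
    if 10 >= limit <= limit:
        limit = limit + (limit == 32)
        log(limit)
    else:
        print(11)
if limit < z != 27:
    if 22 == 32:
        limit = z
    else:
        limit = 0 // 11
    for z in limit:
        z = z + 27 // z
else:
    limit = z // limit - z // 8
record(limit)
limit = process(limit)
limit = limit + 25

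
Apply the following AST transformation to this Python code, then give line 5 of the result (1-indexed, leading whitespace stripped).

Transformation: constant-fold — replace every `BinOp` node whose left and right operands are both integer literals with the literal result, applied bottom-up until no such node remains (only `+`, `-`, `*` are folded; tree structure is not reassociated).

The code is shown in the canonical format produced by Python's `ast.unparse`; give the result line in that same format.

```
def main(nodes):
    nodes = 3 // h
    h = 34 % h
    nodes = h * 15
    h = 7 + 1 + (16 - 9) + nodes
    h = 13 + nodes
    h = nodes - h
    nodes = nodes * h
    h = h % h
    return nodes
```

Transformed code:
def main(nodes):
    nodes = 3 // h
    h = 34 % h
    nodes = h * 15
    h = 15 + nodes
    h = 13 + nodes
    h = nodes - h
    nodes = nodes * h
    h = h % h
    return nodes

h = 15 + nodes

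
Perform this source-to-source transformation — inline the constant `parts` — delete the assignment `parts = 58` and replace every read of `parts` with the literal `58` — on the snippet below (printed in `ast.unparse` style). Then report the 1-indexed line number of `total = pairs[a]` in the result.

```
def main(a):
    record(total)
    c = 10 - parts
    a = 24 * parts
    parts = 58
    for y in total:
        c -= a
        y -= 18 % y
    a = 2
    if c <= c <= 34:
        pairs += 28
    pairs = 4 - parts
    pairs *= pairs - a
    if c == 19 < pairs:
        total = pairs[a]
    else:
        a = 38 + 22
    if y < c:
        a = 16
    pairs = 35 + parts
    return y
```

Transformed code:
def main(a):
    record(total)
    c = 10 - 58
    a = 24 * 58
    for y in total:
        c -= a
        y -= 18 % y
    a = 2
    if c <= c <= 34:
        pairs += 28
    pairs = 4 - 58
    pairs *= pairs - a
    if c == 19 < pairs:
        total = pairs[a]
    else:
        a = 38 + 22
    if y < c:
        a = 16
    pairs = 35 + 58
    return y

14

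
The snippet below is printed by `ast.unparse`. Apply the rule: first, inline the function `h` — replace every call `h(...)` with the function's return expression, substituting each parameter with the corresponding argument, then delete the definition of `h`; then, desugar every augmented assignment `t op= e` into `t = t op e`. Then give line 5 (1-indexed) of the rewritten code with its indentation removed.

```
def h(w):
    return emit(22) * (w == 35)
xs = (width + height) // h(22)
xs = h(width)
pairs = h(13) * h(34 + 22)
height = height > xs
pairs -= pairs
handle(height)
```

Transformed code:
xs = (width + height) // (emit(22) * (22 == 35))
xs = emit(22) * (width == 35)
pairs = emit(22) * (13 == 35) * (emit(22) * (34 + 22 == 35))
height = height > xs
pairs = pairs - pairs
handle(height)

pairs = pairs - pairs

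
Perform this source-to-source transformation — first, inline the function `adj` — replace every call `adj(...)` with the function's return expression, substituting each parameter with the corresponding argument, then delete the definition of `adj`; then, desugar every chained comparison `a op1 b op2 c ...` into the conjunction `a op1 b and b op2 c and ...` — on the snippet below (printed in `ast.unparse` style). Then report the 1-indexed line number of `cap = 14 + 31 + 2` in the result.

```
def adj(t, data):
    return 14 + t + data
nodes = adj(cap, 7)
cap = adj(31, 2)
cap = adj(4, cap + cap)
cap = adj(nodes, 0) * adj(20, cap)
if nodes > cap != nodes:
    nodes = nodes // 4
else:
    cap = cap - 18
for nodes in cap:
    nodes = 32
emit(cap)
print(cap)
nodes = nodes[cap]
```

Transformed code:
nodes = 14 + cap + 7
cap = 14 + 31 + 2
cap = 14 + 4 + (cap + cap)
cap = (14 + nodes + 0) * (14 + 20 + cap)
if nodes > cap and cap != nodes:
    nodes = nodes // 4
else:
    cap = cap - 18
for nodes in cap:
    nodes = 32
emit(cap)
print(cap)
nodes = nodes[cap]

2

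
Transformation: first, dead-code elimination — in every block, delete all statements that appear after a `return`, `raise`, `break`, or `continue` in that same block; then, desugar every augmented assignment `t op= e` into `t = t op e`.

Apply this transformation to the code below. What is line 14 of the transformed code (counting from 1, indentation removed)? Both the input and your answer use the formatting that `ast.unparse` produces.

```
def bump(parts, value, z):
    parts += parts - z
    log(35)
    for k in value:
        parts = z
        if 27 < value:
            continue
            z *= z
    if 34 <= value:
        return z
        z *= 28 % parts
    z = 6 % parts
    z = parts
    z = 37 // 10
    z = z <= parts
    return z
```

Transformed code:
def bump(parts, value, z):
    parts = parts + (parts - z)
    log(35)
    for k in value:
        parts = z
        if 27 < value:
            continue
    if 34 <= value:
        return z
    z = 6 % parts
    z = parts
    z = 37 // 10
    z = z <= parts
    return z

return z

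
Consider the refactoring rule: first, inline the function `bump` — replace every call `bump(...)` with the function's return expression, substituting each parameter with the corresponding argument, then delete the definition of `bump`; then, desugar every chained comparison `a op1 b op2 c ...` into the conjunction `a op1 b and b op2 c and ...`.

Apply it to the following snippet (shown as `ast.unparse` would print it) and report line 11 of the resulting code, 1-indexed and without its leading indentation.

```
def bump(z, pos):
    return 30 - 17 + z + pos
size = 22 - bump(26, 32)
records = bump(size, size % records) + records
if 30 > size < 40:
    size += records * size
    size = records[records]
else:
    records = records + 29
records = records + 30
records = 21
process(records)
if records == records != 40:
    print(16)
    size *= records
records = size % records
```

Transformed code:
size = 22 - (30 - 17 + 26 + 32)
records = 30 - 17 + size + size % records + records
if 30 > size and size < 40:
    size += records * size
    size = records[records]
else:
    records = records + 29
records = records + 30
records = 21
process(records)
if records == records and records != 40:
    print(16)
    size *= records
records = size % records

if records == records and records != 40:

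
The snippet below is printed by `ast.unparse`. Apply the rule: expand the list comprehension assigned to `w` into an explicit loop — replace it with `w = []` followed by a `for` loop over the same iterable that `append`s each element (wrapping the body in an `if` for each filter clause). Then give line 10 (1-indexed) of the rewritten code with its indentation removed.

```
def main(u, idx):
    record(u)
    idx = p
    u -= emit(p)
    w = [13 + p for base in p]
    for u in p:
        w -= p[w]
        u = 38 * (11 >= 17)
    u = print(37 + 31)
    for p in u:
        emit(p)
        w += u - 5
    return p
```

u = 38 * (11 >= 17)

Transformed code:
def main(u, idx):
    record(u)
    idx = p
    u -= emit(p)
    w = []
    for base in p:
        w.append(13 + p)
    for u in p:
        w -= p[w]
        u = 38 * (11 >= 17)
    u = print(37 + 31)
    for p in u:
        emit(p)
        w += u - 5
    return p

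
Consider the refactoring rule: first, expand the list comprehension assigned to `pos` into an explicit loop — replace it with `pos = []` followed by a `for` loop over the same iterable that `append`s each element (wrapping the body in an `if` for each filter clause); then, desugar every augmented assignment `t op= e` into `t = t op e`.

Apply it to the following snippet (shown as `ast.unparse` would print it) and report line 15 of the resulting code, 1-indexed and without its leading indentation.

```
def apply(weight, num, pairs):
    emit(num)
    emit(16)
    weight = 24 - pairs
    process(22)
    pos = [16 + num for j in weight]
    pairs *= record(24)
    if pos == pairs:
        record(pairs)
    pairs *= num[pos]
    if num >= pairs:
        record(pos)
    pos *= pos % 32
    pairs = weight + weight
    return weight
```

pos = pos * (pos % 32)

Transformed code:
def apply(weight, num, pairs):
    emit(num)
    emit(16)
    weight = 24 - pairs
    process(22)
    pos = []
    for j in weight:
        pos.append(16 + num)
    pairs = pairs * record(24)
    if pos == pairs:
        record(pairs)
    pairs = pairs * num[pos]
    if num >= pairs:
        record(pos)
    pos = pos * (pos % 32)
    pairs = weight + weight
    return weight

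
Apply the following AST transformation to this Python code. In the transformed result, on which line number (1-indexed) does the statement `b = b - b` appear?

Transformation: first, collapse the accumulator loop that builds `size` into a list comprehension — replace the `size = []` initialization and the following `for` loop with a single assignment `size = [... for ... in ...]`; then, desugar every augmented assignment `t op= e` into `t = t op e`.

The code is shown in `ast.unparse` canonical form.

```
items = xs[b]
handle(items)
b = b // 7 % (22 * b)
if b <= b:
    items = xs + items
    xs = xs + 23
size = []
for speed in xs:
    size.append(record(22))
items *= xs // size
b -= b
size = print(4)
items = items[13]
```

9

Transformed code:
items = xs[b]
handle(items)
b = b // 7 % (22 * b)
if b <= b:
    items = xs + items
    xs = xs + 23
size = [record(22) for speed in xs]
items = items * (xs // size)
b = b - b
size = print(4)
items = items[13]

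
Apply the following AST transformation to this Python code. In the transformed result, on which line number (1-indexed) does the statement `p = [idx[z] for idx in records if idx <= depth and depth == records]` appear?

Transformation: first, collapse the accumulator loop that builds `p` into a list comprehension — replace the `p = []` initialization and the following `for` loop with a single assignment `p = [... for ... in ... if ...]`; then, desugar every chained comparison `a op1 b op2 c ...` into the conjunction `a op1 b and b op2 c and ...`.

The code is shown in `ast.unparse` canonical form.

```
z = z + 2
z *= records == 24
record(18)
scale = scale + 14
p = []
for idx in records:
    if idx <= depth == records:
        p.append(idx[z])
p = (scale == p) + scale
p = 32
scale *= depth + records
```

Transformed code:
z = z + 2
z *= records == 24
record(18)
scale = scale + 14
p = [idx[z] for idx in records if idx <= depth and depth == records]
p = (scale == p) + scale
p = 32
scale *= depth + records

5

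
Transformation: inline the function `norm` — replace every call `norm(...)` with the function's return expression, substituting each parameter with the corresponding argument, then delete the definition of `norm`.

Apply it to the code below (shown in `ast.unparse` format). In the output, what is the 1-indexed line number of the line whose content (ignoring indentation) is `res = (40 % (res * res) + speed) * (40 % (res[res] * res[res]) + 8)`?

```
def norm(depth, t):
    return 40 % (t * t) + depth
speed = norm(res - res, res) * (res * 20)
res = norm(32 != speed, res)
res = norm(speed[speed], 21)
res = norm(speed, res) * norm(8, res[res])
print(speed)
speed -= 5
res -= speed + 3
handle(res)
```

Transformed code:
speed = (40 % (res * res) + (res - res)) * (res * 20)
res = 40 % (res * res) + (32 != speed)
res = 40 % (21 * 21) + speed[speed]
res = (40 % (res * res) + speed) * (40 % (res[res] * res[res]) + 8)
print(speed)
speed -= 5
res -= speed + 3
handle(res)

4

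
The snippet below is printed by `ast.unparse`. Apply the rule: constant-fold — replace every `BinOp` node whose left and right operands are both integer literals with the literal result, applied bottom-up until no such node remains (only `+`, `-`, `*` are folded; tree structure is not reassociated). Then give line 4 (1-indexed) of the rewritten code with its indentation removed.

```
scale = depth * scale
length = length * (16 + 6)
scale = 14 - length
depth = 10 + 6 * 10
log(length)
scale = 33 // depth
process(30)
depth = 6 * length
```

Transformed code:
scale = depth * scale
length = length * 22
scale = 14 - length
depth = 70
log(length)
scale = 33 // depth
process(30)
depth = 6 * length

depth = 70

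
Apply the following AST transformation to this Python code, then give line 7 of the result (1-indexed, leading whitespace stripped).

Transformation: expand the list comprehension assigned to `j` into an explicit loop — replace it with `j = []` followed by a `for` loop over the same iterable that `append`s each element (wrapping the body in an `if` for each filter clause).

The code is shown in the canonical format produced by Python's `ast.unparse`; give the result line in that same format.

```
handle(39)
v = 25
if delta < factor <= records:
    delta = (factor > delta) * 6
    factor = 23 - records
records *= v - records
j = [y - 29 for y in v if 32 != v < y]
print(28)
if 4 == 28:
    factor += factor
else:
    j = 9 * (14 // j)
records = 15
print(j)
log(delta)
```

Transformed code:
handle(39)
v = 25
if delta < factor <= records:
    delta = (factor > delta) * 6
    factor = 23 - records
records *= v - records
j = []
for y in v:
    if 32 != v < y:
        j.append(y - 29)
print(28)
if 4 == 28:
    factor += factor
else:
    j = 9 * (14 // j)
records = 15
print(j)
log(delta)

j = []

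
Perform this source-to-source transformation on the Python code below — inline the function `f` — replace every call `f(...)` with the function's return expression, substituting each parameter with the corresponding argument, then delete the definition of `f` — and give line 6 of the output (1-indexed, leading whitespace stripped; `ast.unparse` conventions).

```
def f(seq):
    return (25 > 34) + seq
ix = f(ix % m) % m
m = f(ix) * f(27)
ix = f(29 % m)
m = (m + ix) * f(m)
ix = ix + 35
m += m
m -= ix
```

m += m

Transformed code:
ix = ((25 > 34) + ix % m) % m
m = ((25 > 34) + ix) * ((25 > 34) + 27)
ix = (25 > 34) + 29 % m
m = (m + ix) * ((25 > 34) + m)
ix = ix + 35
m += m
m -= ix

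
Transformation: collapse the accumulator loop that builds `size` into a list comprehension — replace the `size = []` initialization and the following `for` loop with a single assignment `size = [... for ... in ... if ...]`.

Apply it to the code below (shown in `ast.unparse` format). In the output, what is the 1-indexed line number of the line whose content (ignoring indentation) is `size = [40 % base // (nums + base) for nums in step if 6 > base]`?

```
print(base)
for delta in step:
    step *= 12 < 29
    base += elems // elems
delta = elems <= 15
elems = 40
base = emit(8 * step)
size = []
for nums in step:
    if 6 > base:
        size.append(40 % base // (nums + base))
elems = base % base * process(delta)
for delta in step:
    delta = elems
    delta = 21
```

Transformed code:
print(base)
for delta in step:
    step *= 12 < 29
    base += elems // elems
delta = elems <= 15
elems = 40
base = emit(8 * step)
size = [40 % base // (nums + base) for nums in step if 6 > base]
elems = base % base * process(delta)
for delta in step:
    delta = elems
    delta = 21

8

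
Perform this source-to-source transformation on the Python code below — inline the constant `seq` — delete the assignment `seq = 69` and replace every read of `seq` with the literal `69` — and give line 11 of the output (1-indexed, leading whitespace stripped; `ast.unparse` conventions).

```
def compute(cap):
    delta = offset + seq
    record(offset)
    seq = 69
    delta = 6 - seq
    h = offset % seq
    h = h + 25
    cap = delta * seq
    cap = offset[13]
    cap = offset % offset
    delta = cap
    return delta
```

Transformed code:
def compute(cap):
    delta = offset + 69
    record(offset)
    delta = 6 - 69
    h = offset % 69
    h = h + 25
    cap = delta * 69
    cap = offset[13]
    cap = offset % offset
    delta = cap
    return delta

return delta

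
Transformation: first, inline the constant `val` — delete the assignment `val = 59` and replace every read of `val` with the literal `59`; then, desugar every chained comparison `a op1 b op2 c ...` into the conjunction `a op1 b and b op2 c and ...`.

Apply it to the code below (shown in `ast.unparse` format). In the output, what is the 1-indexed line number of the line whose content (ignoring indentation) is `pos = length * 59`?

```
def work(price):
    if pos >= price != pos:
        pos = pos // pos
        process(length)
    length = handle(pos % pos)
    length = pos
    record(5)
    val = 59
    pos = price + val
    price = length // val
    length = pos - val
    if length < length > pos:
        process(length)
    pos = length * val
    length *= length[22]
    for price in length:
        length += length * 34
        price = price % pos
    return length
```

13

Transformed code:
def work(price):
    if pos >= price and price != pos:
        pos = pos // pos
        process(length)
    length = handle(pos % pos)
    length = pos
    record(5)
    pos = price + 59
    price = length // 59
    length = pos - 59
    if length < length and length > pos:
        process(length)
    pos = length * 59
    length *= length[22]
    for price in length:
        length += length * 34
        price = price % pos
    return length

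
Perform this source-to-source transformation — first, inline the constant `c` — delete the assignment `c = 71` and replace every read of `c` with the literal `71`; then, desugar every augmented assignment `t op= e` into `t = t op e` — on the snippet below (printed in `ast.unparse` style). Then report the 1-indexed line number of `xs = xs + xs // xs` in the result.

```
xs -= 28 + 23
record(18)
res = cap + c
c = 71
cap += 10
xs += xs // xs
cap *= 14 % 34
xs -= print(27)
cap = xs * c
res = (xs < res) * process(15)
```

Transformed code:
xs = xs - (28 + 23)
record(18)
res = cap + 71
cap = cap + 10
xs = xs + xs // xs
cap = cap * (14 % 34)
xs = xs - print(27)
cap = xs * 71
res = (xs < res) * process(15)

5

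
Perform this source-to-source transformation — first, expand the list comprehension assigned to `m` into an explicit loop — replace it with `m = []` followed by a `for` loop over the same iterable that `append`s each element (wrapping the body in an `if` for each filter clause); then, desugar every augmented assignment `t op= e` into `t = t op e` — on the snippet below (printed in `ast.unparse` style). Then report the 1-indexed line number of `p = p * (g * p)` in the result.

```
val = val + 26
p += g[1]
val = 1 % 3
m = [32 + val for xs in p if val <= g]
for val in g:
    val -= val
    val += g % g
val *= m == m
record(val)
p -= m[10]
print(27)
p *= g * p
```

15

Transformed code:
val = val + 26
p = p + g[1]
val = 1 % 3
m = []
for xs in p:
    if val <= g:
        m.append(32 + val)
for val in g:
    val = val - val
    val = val + g % g
val = val * (m == m)
record(val)
p = p - m[10]
print(27)
p = p * (g * p)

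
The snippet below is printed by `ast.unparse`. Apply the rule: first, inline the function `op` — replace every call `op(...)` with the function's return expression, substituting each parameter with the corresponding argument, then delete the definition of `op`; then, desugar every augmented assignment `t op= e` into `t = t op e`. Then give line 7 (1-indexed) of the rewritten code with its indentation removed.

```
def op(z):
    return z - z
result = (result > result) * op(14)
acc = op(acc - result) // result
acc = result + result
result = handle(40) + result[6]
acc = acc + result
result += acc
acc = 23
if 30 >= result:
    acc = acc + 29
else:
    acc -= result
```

acc = 23

Transformed code:
result = (result > result) * (14 - 14)
acc = (acc - result - (acc - result)) // result
acc = result + result
result = handle(40) + result[6]
acc = acc + result
result = result + acc
acc = 23
if 30 >= result:
    acc = acc + 29
else:
    acc = acc - result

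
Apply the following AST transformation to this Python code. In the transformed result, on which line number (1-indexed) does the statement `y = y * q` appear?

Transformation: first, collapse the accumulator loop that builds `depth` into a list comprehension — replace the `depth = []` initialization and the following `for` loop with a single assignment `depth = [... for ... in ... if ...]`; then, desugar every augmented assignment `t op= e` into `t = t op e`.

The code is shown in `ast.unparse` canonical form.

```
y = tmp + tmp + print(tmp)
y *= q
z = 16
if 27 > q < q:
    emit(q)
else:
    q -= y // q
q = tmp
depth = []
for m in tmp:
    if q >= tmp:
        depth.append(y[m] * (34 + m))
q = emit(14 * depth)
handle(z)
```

2

Transformed code:
y = tmp + tmp + print(tmp)
y = y * q
z = 16
if 27 > q < q:
    emit(q)
else:
    q = q - y // q
q = tmp
depth = [y[m] * (34 + m) for m in tmp if q >= tmp]
q = emit(14 * depth)
handle(z)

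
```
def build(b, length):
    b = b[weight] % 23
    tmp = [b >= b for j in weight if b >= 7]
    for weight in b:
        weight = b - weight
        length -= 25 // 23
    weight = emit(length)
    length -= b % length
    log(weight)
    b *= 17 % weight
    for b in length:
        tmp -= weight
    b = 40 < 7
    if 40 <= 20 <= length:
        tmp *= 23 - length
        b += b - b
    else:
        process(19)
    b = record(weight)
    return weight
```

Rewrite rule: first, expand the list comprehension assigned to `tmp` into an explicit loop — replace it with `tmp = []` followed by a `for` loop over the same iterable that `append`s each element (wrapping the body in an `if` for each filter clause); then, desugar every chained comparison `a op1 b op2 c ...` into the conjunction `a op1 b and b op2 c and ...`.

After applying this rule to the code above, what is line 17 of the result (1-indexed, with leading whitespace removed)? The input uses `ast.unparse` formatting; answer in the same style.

Transformed code:
def build(b, length):
    b = b[weight] % 23
    tmp = []
    for j in weight:
        if b >= 7:
            tmp.append(b >= b)
    for weight in b:
        weight = b - weight
        length -= 25 // 23
    weight = emit(length)
    length -= b % length
    log(weight)
    b *= 17 % weight
    for b in length:
        tmp -= weight
    b = 40 < 7
    if 40 <= 20 and 20 <= length:
        tmp *= 23 - length
        b += b - b
    else:
        process(19)
    b = record(weight)
    return weight

if 40 <= 20 and 20 <= length:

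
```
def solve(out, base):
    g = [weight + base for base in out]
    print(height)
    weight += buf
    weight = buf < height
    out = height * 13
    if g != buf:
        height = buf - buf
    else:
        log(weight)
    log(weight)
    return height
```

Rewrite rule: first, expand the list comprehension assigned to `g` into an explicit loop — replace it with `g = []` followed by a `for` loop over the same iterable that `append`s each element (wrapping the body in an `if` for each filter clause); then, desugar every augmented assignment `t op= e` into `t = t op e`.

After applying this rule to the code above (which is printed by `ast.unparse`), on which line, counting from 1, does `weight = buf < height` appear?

7

Transformed code:
def solve(out, base):
    g = []
    for base in out:
        g.append(weight + base)
    print(height)
    weight = weight + buf
    weight = buf < height
    out = height * 13
    if g != buf:
        height = buf - buf
    else:
        log(weight)
    log(weight)
    return height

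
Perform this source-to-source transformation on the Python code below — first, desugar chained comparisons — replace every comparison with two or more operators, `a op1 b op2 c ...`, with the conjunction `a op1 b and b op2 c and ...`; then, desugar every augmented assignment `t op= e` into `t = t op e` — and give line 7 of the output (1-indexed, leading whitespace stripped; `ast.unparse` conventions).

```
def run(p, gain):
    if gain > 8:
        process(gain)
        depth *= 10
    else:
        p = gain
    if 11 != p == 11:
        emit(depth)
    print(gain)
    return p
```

if 11 != p and p == 11:

Transformed code:
def run(p, gain):
    if gain > 8:
        process(gain)
        depth = depth * 10
    else:
        p = gain
    if 11 != p and p == 11:
        emit(depth)
    print(gain)
    return p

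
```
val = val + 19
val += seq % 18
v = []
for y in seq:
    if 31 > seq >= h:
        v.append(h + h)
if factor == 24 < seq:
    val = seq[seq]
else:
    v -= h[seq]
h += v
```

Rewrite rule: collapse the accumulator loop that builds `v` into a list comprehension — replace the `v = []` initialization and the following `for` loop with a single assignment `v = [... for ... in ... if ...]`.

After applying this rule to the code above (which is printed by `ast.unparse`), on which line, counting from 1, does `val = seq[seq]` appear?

5

Transformed code:
val = val + 19
val += seq % 18
v = [h + h for y in seq if 31 > seq >= h]
if factor == 24 < seq:
    val = seq[seq]
else:
    v -= h[seq]
h += v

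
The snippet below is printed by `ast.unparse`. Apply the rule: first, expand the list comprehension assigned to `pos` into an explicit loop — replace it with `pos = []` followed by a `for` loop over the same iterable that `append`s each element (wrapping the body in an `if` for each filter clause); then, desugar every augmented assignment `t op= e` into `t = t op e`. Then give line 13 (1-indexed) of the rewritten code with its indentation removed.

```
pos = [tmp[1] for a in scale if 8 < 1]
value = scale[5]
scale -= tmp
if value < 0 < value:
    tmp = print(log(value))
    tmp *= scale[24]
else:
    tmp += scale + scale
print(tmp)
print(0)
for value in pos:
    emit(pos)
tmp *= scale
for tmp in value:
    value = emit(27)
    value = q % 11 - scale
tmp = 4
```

Transformed code:
pos = []
for a in scale:
    if 8 < 1:
        pos.append(tmp[1])
value = scale[5]
scale = scale - tmp
if value < 0 < value:
    tmp = print(log(value))
    tmp = tmp * scale[24]
else:
    tmp = tmp + (scale + scale)
print(tmp)
print(0)
for value in pos:
    emit(pos)
tmp = tmp * scale
for tmp in value:
    value = emit(27)
    value = q % 11 - scale
tmp = 4

print(0)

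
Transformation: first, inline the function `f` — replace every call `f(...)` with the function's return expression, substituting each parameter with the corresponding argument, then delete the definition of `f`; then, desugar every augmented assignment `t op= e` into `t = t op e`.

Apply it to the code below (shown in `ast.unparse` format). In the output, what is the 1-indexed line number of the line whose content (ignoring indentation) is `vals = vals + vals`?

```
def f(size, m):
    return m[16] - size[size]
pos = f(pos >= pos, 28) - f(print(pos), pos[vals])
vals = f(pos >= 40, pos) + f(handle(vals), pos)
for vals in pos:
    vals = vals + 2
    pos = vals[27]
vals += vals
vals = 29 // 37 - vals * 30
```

6

Transformed code:
pos = 28[16] - (pos >= pos)[pos >= pos] - (pos[vals][16] - print(pos)[print(pos)])
vals = pos[16] - (pos >= 40)[pos >= 40] + (pos[16] - handle(vals)[handle(vals)])
for vals in pos:
    vals = vals + 2
    pos = vals[27]
vals = vals + vals
vals = 29 // 37 - vals * 30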